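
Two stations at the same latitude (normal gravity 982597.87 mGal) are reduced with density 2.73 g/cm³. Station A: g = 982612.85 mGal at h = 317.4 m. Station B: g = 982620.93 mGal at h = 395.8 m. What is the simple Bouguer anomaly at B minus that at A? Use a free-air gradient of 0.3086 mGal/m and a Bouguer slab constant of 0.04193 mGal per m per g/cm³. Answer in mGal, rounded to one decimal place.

23.3

Δg_SB(A) = 982612.85 − 982597.87 + 0.3086×317.4 − 0.04193×2.73×317.4 = 76.60 mGal
Δg_SB(B) = 982620.93 − 982597.87 + 0.3086×395.8 − 0.04193×2.73×395.8 = 99.90 mGal
Difference = 99.90 − (76.60) = 23.30 mGal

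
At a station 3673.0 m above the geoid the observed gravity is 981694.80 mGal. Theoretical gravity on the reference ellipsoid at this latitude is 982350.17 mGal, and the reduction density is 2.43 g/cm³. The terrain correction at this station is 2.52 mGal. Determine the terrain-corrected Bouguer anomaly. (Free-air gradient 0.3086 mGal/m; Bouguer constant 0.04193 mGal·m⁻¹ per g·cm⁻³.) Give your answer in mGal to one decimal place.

Free-air correction = 0.3086 × 3673.0 = 1133.49 mGal
Free-air anomaly = 981694.80 − 982350.17 + (1133.49) = 478.12 mGal
Bouguer slab correction = 0.04193 × 2.43 × 3673.0 = 374.24 mGal
Simple Bouguer anomaly = 478.12 − (374.24) = 103.88 mGal
Complete Bouguer anomaly = 103.88 + 2.52 = 106.40 mGal

106.4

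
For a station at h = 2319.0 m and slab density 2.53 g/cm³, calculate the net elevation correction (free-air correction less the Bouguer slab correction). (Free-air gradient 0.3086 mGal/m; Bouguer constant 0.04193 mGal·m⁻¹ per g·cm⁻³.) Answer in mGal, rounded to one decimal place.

469.6

Combined gradient = 0.3086 − 0.04193 × 2.53 = 0.2025171 mGal/m
Combined elevation correction = 0.2025171 × 2319.0 = 469.6 mGal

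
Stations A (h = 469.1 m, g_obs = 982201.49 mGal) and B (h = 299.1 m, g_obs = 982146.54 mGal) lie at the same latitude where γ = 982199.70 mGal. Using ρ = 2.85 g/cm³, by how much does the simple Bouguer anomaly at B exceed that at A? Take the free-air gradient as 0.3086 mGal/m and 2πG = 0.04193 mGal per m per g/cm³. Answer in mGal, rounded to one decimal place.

-87.1

Δg_SB(A) = 982201.49 − 982199.70 + 0.3086×469.1 − 0.04193×2.85×469.1 = 90.50 mGal
Δg_SB(B) = 982146.54 − 982199.70 + 0.3086×299.1 − 0.04193×2.85×299.1 = 3.40 mGal
Difference = 3.40 − (90.50) = -87.10 mGal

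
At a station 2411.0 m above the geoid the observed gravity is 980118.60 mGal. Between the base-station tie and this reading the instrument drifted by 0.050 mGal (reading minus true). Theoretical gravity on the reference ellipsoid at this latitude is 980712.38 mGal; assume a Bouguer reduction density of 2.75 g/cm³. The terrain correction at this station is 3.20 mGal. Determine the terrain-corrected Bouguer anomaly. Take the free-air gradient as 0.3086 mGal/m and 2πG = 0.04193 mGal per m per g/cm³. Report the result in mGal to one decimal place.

Drift-corrected reading = 980118.60 − (0.050) = 980118.550 mGal
Free-air correction = 0.3086 × 2411.0 = 744.03 mGal
Free-air anomaly = 980118.550 − 980712.38 + (744.03) = 150.200 mGal
Bouguer slab correction = 0.04193 × 2.75 × 2411.0 = 278.01 mGal
Simple Bouguer anomaly = 150.200 − (278.01) = -127.810 mGal
Complete Bouguer anomaly = -127.810 + 3.20 = -124.610 mGal

-124.6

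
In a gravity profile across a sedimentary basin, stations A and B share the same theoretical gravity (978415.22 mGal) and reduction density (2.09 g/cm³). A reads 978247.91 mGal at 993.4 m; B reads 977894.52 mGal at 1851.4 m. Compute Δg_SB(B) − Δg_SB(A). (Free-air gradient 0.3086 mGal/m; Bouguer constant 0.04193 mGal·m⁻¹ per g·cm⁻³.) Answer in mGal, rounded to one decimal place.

-163.8

Δg_SB(A) = 978247.91 − 978415.22 + 0.3086×993.4 − 0.04193×2.09×993.4 = 52.20 mGal
Δg_SB(B) = 977894.52 − 978415.22 + 0.3086×1851.4 − 0.04193×2.09×1851.4 = -111.60 mGal
Difference = -111.60 − (52.20) = -163.80 mGal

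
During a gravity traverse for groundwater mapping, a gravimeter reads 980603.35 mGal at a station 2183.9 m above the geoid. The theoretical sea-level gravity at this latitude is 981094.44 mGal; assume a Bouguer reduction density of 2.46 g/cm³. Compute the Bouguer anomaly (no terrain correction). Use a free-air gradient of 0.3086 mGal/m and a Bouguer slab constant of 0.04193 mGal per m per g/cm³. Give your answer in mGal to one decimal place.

-42.4

Free-air correction = 0.3086 × 2183.9 = 673.95 mGal
Free-air anomaly = 980603.35 − 981094.44 + (673.95) = 182.86 mGal
Bouguer slab correction = 0.04193 × 2.46 × 2183.9 = 225.26 mGal
Simple Bouguer anomaly = 182.86 − (225.26) = -42.40 mGal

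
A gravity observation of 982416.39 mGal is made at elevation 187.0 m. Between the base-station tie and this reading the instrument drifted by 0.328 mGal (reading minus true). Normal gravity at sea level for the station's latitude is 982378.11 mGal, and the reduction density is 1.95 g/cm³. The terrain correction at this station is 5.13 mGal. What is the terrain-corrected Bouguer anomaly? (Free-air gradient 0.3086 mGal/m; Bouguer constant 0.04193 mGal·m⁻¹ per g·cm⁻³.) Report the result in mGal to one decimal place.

Drift-corrected reading = 982416.39 − (0.328) = 982416.062 mGal
Free-air correction = 0.3086 × 187.0 = 57.71 mGal
Free-air anomaly = 982416.062 − 982378.11 + (57.71) = 95.662 mGal
Bouguer slab correction = 0.04193 × 1.95 × 187.0 = 15.29 mGal
Simple Bouguer anomaly = 95.662 − (15.29) = 80.372 mGal
Complete Bouguer anomaly = 80.372 + 5.13 = 85.502 mGal

85.5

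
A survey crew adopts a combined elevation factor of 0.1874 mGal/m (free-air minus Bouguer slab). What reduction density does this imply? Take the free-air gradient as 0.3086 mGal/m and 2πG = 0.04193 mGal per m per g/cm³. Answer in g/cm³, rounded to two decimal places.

0.1874 = 0.3086 − 0.04193 × ρ
ρ = (0.3086 − 0.1874) / 0.04193 = 2.89 g/cm³

2.89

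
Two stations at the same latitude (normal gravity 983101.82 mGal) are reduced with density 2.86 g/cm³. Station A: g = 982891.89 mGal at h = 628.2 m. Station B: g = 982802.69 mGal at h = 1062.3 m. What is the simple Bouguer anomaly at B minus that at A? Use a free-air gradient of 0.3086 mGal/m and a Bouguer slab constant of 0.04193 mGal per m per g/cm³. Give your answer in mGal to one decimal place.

-7.3

Δg_SB(A) = 982891.89 − 983101.82 + 0.3086×628.2 − 0.04193×2.86×628.2 = -91.40 mGal
Δg_SB(B) = 982802.69 − 983101.82 + 0.3086×1062.3 − 0.04193×2.86×1062.3 = -98.70 mGal
Difference = -98.70 − (-91.40) = -7.30 mGal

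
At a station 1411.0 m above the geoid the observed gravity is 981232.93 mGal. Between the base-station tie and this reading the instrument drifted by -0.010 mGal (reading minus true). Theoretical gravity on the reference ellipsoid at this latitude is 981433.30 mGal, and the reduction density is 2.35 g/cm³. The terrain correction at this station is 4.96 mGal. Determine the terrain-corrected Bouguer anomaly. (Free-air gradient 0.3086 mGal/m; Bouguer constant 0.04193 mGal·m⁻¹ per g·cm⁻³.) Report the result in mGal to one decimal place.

Drift-corrected reading = 981232.93 − (-0.010) = 981232.940 mGal
Free-air correction = 0.3086 × 1411.0 = 435.43 mGal
Free-air anomaly = 981232.940 − 981433.30 + (435.43) = 235.070 mGal
Bouguer slab correction = 0.04193 × 2.35 × 1411.0 = 139.03 mGal
Simple Bouguer anomaly = 235.070 − (139.03) = 96.040 mGal
Complete Bouguer anomaly = 96.040 + 4.96 = 101.000 mGal

101.0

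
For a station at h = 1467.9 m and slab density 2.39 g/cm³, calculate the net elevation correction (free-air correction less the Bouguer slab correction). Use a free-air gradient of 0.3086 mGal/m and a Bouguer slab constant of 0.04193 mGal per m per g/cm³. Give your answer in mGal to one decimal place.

305.9

Combined gradient = 0.3086 − 0.04193 × 2.39 = 0.2083873 mGal/m
Combined elevation correction = 0.2083873 × 1467.9 = 305.9 mGal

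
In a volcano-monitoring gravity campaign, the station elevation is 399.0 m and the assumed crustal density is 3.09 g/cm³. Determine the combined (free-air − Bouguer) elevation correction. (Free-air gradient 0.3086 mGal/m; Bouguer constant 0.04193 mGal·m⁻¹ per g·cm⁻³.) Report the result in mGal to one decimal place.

Combined gradient = 0.3086 − 0.04193 × 3.09 = 0.1790363 mGal/m
Combined elevation correction = 0.1790363 × 399.0 = 71.4 mGal

71.4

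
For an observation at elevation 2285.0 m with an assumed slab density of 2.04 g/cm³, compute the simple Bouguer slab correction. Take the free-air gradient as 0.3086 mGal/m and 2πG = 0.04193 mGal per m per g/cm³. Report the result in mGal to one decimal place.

195.5

Bouguer slab correction = 0.04193 × 2.04 × 2285.0 = 195.5 mGal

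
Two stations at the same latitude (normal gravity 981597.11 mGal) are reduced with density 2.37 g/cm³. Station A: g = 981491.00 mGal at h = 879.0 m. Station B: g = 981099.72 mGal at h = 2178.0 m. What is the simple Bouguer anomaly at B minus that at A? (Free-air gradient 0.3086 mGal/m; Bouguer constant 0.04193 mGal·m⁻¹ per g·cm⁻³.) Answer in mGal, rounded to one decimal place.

-119.5

Δg_SB(A) = 981491.00 − 981597.11 + 0.3086×879.0 − 0.04193×2.37×879.0 = 77.80 mGal
Δg_SB(B) = 981099.72 − 981597.11 + 0.3086×2178.0 − 0.04193×2.37×2178.0 = -41.70 mGal
Difference = -41.70 − (77.80) = -119.50 mGal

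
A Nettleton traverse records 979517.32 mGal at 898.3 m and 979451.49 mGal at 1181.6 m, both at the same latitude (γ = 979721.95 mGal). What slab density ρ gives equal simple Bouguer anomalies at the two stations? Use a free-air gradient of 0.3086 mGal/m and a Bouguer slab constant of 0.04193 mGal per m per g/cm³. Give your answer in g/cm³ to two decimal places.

1.82

Δg_obs = 979451.49 − 979517.32 = -65.83 mGal over Δh = 1181.6 − 898.3 = 283.3 m
Equal Bouguer anomalies ⇒ Δg_obs + (0.3086 − 0.04193ρ)·Δh = 0
0.3086 − 0.04193ρ = −Δg_obs/Δh = 0.23237
ρ = (0.3086 − 0.23237) / 0.04193 = 1.82 g/cm³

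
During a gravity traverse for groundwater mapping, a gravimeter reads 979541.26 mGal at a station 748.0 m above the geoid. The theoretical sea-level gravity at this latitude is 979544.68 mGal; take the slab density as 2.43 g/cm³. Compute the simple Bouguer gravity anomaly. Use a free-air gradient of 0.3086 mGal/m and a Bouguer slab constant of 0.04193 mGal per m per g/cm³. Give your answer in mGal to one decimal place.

Free-air correction = 0.3086 × 748.0 = 230.83 mGal
Free-air anomaly = 979541.26 − 979544.68 + (230.83) = 227.41 mGal
Bouguer slab correction = 0.04193 × 2.43 × 748.0 = 76.21 mGal
Simple Bouguer anomaly = 227.41 − (76.21) = 151.20 mGal

151.2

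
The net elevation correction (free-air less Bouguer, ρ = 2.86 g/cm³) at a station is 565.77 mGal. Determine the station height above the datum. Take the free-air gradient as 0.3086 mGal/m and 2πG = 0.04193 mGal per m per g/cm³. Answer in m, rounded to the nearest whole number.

Combined gradient = 0.3086 − 0.04193 × 2.86 = 0.1886802 mGal/m
h = 565.77 / 0.1886802 = 2998.57 m

2999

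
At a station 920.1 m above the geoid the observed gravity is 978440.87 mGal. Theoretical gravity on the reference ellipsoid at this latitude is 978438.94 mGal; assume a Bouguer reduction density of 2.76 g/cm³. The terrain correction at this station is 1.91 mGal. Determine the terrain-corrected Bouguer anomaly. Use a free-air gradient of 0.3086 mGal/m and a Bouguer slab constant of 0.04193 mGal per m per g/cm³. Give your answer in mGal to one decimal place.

181.3

Free-air correction = 0.3086 × 920.1 = 283.94 mGal
Free-air anomaly = 978440.87 − 978438.94 + (283.94) = 285.87 mGal
Bouguer slab correction = 0.04193 × 2.76 × 920.1 = 106.48 mGal
Simple Bouguer anomaly = 285.87 − (106.48) = 179.39 mGal
Complete Bouguer anomaly = 179.39 + 1.91 = 181.30 mGal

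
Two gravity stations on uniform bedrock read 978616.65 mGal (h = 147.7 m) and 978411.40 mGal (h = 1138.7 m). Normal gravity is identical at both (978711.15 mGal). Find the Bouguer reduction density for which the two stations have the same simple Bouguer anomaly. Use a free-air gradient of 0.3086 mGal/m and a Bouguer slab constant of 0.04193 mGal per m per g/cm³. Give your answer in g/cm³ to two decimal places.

2.42

Δg_obs = 978411.40 − 978616.65 = -205.25 mGal over Δh = 1138.7 − 147.7 = 991.0 m
Equal Bouguer anomalies ⇒ Δg_obs + (0.3086 − 0.04193ρ)·Δh = 0
0.3086 − 0.04193ρ = −Δg_obs/Δh = 0.20711
ρ = (0.3086 − 0.20711) / 0.04193 = 2.42 g/cm³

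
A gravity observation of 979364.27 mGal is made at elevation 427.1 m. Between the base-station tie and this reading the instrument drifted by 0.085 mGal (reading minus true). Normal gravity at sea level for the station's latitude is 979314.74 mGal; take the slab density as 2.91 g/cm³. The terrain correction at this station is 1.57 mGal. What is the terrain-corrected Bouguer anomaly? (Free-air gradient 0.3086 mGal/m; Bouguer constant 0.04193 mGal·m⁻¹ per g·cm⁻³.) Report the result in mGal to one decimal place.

Drift-corrected reading = 979364.27 − (0.085) = 979364.185 mGal
Free-air correction = 0.3086 × 427.1 = 131.80 mGal
Free-air anomaly = 979364.185 − 979314.74 + (131.80) = 181.245 mGal
Bouguer slab correction = 0.04193 × 2.91 × 427.1 = 52.11 mGal
Simple Bouguer anomaly = 181.245 − (52.11) = 129.135 mGal
Complete Bouguer anomaly = 129.135 + 1.57 = 130.705 mGal

130.7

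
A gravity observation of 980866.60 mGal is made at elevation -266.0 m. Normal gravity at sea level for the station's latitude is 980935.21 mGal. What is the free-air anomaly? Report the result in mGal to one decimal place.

Free-air correction = 0.3086 × -266.0 = -82.09 mGal
Free-air anomaly = 980866.60 − 980935.21 + (-82.09) = -150.70 mGal

-150.7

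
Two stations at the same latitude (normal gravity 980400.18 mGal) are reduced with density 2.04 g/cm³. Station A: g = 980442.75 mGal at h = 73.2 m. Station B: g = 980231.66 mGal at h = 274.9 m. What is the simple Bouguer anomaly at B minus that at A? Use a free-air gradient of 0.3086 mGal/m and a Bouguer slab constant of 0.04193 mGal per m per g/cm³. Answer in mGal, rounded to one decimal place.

-166.1

Δg_SB(A) = 980442.75 − 980400.18 + 0.3086×73.2 − 0.04193×2.04×73.2 = 58.90 mGal
Δg_SB(B) = 980231.66 − 980400.18 + 0.3086×274.9 − 0.04193×2.04×274.9 = -107.20 mGal
Difference = -107.20 − (58.90) = -166.10 mGal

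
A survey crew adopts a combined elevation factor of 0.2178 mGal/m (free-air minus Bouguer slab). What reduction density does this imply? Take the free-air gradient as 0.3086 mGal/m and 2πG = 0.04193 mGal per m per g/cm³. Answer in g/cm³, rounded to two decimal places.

0.2178 = 0.3086 − 0.04193 × ρ
ρ = (0.3086 − 0.2178) / 0.04193 = 2.17 g/cm³

2.17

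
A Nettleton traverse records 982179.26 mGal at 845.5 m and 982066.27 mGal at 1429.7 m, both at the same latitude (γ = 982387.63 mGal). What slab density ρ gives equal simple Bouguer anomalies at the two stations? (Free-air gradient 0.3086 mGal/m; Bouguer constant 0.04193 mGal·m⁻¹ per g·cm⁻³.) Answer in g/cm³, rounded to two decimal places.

2.75

Δg_obs = 982066.27 − 982179.26 = -112.99 mGal over Δh = 1429.7 − 845.5 = 584.2 m
Equal Bouguer anomalies ⇒ Δg_obs + (0.3086 − 0.04193ρ)·Δh = 0
0.3086 − 0.04193ρ = −Δg_obs/Δh = 0.19341
ρ = (0.3086 − 0.19341) / 0.04193 = 2.75 g/cm³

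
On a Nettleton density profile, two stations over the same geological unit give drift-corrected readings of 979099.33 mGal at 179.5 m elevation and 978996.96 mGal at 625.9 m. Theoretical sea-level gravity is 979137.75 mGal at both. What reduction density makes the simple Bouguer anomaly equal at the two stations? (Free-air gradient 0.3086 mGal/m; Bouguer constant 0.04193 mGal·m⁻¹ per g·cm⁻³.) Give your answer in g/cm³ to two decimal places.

1.89

Δg_obs = 978996.96 − 979099.33 = -102.37 mGal over Δh = 625.9 − 179.5 = 446.4 m
Equal Bouguer anomalies ⇒ Δg_obs + (0.3086 − 0.04193ρ)·Δh = 0
0.3086 − 0.04193ρ = −Δg_obs/Δh = 0.22932
ρ = (0.3086 − 0.22932) / 0.04193 = 1.89 g/cm³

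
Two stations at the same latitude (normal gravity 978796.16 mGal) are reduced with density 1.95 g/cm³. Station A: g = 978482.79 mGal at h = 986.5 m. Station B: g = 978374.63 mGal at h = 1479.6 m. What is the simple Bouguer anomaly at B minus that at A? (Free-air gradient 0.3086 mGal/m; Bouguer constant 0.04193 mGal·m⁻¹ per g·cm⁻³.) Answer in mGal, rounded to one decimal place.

3.7

Δg_SB(A) = 978482.79 − 978796.16 + 0.3086×986.5 − 0.04193×1.95×986.5 = -89.60 mGal
Δg_SB(B) = 978374.63 − 978796.16 + 0.3086×1479.6 − 0.04193×1.95×1479.6 = -85.90 mGal
Difference = -85.90 − (-89.60) = 3.70 mGal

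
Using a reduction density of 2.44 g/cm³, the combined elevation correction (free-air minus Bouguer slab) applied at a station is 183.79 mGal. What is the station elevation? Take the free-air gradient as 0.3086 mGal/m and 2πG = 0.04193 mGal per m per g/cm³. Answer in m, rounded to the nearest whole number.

Combined gradient = 0.3086 − 0.04193 × 2.44 = 0.2062908 mGal/m
h = 183.79 / 0.2062908 = 890.93 m

891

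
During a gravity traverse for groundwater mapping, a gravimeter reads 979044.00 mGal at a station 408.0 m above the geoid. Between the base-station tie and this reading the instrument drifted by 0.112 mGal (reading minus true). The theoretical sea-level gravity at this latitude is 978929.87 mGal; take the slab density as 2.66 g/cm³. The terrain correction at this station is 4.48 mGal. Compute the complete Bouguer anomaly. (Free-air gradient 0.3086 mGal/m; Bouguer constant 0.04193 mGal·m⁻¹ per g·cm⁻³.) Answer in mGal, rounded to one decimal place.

Drift-corrected reading = 979044.00 − (0.112) = 979043.888 mGal
Free-air correction = 0.3086 × 408.0 = 125.91 mGal
Free-air anomaly = 979043.888 − 978929.87 + (125.91) = 239.928 mGal
Bouguer slab correction = 0.04193 × 2.66 × 408.0 = 45.51 mGal
Simple Bouguer anomaly = 239.928 − (45.51) = 194.418 mGal
Complete Bouguer anomaly = 194.418 + 4.48 = 198.898 mGal

198.9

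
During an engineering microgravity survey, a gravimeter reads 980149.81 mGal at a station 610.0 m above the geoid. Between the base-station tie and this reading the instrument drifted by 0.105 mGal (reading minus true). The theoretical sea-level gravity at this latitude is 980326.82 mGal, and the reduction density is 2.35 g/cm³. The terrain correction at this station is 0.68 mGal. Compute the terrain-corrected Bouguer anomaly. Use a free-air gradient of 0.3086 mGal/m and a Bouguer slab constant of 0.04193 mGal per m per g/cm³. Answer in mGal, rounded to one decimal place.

-48.3

Drift-corrected reading = 980149.81 − (0.105) = 980149.705 mGal
Free-air correction = 0.3086 × 610.0 = 188.25 mGal
Free-air anomaly = 980149.705 − 980326.82 + (188.25) = 11.135 mGal
Bouguer slab correction = 0.04193 × 2.35 × 610.0 = 60.11 mGal
Simple Bouguer anomaly = 11.135 − (60.11) = -48.975 mGal
Complete Bouguer anomaly = -48.975 + 0.68 = -48.295 mGal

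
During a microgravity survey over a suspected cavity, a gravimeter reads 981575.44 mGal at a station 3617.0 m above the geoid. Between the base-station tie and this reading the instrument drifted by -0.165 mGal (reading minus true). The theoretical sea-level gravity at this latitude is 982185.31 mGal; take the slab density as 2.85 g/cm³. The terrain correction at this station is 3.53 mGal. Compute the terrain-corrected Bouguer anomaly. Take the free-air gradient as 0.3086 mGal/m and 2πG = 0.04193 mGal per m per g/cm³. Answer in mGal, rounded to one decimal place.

Drift-corrected reading = 981575.44 − (-0.165) = 981575.605 mGal
Free-air correction = 0.3086 × 3617.0 = 1116.21 mGal
Free-air anomaly = 981575.605 − 982185.31 + (1116.21) = 506.505 mGal
Bouguer slab correction = 0.04193 × 2.85 × 3617.0 = 432.23 mGal
Simple Bouguer anomaly = 506.505 − (432.23) = 74.275 mGal
Complete Bouguer anomaly = 74.275 + 3.53 = 77.805 mGal

77.8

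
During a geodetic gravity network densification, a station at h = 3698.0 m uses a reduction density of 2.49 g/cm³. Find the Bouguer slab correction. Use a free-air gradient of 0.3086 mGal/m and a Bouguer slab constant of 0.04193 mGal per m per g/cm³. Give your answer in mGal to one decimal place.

386.1

Bouguer slab correction = 0.04193 × 2.49 × 3698.0 = 386.1 mGal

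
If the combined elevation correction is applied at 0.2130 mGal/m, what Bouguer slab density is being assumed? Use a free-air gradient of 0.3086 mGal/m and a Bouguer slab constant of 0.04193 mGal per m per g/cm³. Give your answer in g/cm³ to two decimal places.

0.2130 = 0.3086 − 0.04193 × ρ
ρ = (0.3086 − 0.2130) / 0.04193 = 2.28 g/cm³

2.28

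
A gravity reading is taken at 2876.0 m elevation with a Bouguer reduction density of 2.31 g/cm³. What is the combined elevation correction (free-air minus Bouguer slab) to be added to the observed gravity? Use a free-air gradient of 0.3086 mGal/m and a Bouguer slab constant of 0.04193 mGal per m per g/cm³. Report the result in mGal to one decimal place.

609.0

Combined gradient = 0.3086 − 0.04193 × 2.31 = 0.2117417 mGal/m
Combined elevation correction = 0.2117417 × 2876.0 = 609.0 mGal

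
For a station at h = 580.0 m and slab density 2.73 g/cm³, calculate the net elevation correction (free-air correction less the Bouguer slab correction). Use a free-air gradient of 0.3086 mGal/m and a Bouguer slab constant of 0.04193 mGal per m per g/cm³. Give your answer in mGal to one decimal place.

112.6

Combined gradient = 0.3086 − 0.04193 × 2.73 = 0.1941311 mGal/m
Combined elevation correction = 0.1941311 × 580.0 = 112.6 mGal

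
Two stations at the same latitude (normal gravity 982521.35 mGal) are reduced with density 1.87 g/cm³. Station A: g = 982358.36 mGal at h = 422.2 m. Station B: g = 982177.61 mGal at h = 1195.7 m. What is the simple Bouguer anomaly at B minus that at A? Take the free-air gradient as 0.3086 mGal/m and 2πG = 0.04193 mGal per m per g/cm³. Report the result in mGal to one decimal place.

Δg_SB(A) = 982358.36 − 982521.35 + 0.3086×422.2 − 0.04193×1.87×422.2 = -65.80 mGal
Δg_SB(B) = 982177.61 − 982521.35 + 0.3086×1195.7 − 0.04193×1.87×1195.7 = -68.50 mGal
Difference = -68.50 − (-65.80) = -2.70 mGal

-2.7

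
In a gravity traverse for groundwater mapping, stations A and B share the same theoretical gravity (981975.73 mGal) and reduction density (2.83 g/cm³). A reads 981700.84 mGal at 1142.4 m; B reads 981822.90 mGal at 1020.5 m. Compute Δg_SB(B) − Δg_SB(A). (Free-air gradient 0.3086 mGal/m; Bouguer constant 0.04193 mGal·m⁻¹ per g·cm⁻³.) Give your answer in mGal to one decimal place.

Δg_SB(A) = 981700.84 − 981975.73 + 0.3086×1142.4 − 0.04193×2.83×1142.4 = -57.90 mGal
Δg_SB(B) = 981822.90 − 981975.73 + 0.3086×1020.5 − 0.04193×2.83×1020.5 = 41.00 mGal
Difference = 41.00 − (-57.90) = 98.90 mGal

98.9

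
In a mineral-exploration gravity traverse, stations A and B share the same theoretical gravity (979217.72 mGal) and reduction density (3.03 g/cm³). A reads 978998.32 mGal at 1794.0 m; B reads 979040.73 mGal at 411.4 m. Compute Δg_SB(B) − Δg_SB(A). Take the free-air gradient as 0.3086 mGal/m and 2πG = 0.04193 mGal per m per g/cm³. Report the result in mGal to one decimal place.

-208.6

Δg_SB(A) = 978998.32 − 979217.72 + 0.3086×1794.0 − 0.04193×3.03×1794.0 = 106.30 mGal
Δg_SB(B) = 979040.73 − 979217.72 + 0.3086×411.4 − 0.04193×3.03×411.4 = -102.30 mGal
Difference = -102.30 − (106.30) = -208.60 mGal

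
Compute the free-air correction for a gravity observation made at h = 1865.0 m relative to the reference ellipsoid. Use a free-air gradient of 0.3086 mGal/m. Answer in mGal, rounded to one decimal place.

Free-air correction = 0.3086 × 1865.0 = 575.5 mGal

575.5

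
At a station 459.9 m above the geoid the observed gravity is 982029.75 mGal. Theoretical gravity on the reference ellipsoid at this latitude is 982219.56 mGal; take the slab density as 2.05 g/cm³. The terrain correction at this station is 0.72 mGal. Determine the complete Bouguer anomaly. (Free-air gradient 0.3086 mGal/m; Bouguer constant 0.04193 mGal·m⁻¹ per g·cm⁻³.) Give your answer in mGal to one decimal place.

Free-air correction = 0.3086 × 459.9 = 141.93 mGal
Free-air anomaly = 982029.75 − 982219.56 + (141.93) = -47.88 mGal
Bouguer slab correction = 0.04193 × 2.05 × 459.9 = 39.53 mGal
Simple Bouguer anomaly = -47.88 − (39.53) = -87.41 mGal
Complete Bouguer anomaly = -87.41 + 0.72 = -86.69 mGal

-86.7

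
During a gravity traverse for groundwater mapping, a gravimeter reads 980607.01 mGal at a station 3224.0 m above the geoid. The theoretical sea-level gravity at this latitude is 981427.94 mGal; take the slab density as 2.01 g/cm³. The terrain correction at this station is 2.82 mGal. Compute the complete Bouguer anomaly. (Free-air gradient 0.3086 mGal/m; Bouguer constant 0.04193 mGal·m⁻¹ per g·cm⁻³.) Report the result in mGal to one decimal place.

-94.9

Free-air correction = 0.3086 × 3224.0 = 994.93 mGal
Free-air anomaly = 980607.01 − 981427.94 + (994.93) = 174.00 mGal
Bouguer slab correction = 0.04193 × 2.01 × 3224.0 = 271.72 mGal
Simple Bouguer anomaly = 174.00 − (271.72) = -97.72 mGal
Complete Bouguer anomaly = -97.72 + 2.82 = -94.90 mGal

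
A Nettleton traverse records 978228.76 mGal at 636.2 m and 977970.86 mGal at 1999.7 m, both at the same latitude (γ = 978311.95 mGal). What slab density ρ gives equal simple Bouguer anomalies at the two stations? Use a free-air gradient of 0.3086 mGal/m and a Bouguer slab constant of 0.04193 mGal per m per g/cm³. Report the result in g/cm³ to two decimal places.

2.85

Δg_obs = 977970.86 − 978228.76 = -257.90 mGal over Δh = 1999.7 − 636.2 = 1363.5 m
Equal Bouguer anomalies ⇒ Δg_obs + (0.3086 − 0.04193ρ)·Δh = 0
0.3086 − 0.04193ρ = −Δg_obs/Δh = 0.18915
ρ = (0.3086 − 0.18915) / 0.04193 = 2.85 g/cm³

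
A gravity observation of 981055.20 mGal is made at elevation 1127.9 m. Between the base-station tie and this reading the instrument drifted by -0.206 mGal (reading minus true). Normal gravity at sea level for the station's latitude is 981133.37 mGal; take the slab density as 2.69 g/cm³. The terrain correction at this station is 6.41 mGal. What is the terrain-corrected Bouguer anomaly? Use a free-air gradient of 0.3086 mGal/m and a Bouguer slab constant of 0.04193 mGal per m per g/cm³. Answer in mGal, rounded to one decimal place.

Drift-corrected reading = 981055.20 − (-0.206) = 981055.406 mGal
Free-air correction = 0.3086 × 1127.9 = 348.07 mGal
Free-air anomaly = 981055.406 − 981133.37 + (348.07) = 270.106 mGal
Bouguer slab correction = 0.04193 × 2.69 × 1127.9 = 127.22 mGal
Simple Bouguer anomaly = 270.106 − (127.22) = 142.886 mGal
Complete Bouguer anomaly = 142.886 + 6.41 = 149.296 mGal

149.3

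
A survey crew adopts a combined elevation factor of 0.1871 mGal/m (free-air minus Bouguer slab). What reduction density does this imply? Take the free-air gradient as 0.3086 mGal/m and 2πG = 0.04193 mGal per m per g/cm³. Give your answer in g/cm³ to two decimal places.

0.1871 = 0.3086 − 0.04193 × ρ
ρ = (0.3086 − 0.1871) / 0.04193 = 2.90 g/cm³

2.90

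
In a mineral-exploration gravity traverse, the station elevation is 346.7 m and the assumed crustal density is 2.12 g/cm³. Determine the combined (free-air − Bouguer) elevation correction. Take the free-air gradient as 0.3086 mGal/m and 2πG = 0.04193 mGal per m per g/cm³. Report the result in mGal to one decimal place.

76.2

Combined gradient = 0.3086 − 0.04193 × 2.12 = 0.2197084 mGal/m
Combined elevation correction = 0.2197084 × 346.7 = 76.2 mGal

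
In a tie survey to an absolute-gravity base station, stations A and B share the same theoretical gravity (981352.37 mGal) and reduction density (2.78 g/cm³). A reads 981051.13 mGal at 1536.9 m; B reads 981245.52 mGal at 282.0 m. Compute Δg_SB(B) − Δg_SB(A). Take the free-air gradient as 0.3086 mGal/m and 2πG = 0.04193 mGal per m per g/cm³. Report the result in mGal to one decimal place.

Δg_SB(A) = 981051.13 − 981352.37 + 0.3086×1536.9 − 0.04193×2.78×1536.9 = -6.10 mGal
Δg_SB(B) = 981245.52 − 981352.37 + 0.3086×282.0 − 0.04193×2.78×282.0 = -52.70 mGal
Difference = -52.70 − (-6.10) = -46.60 mGal

-46.6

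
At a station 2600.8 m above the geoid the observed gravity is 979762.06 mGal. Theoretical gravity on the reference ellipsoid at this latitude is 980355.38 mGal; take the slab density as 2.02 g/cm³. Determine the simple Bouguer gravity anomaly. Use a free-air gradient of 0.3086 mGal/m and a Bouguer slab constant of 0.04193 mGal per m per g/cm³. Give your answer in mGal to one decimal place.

Free-air correction = 0.3086 × 2600.8 = 802.61 mGal
Free-air anomaly = 979762.06 − 980355.38 + (802.61) = 209.29 mGal
Bouguer slab correction = 0.04193 × 2.02 × 2600.8 = 220.28 mGal
Simple Bouguer anomaly = 209.29 − (220.28) = -10.99 mGal

-11.0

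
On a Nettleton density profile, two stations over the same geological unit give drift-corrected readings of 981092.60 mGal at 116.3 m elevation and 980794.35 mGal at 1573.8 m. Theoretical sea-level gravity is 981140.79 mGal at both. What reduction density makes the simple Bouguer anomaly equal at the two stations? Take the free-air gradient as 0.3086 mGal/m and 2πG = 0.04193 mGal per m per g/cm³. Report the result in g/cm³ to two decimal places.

2.48

Δg_obs = 980794.35 − 981092.60 = -298.25 mGal over Δh = 1573.8 − 116.3 = 1457.5 m
Equal Bouguer anomalies ⇒ Δg_obs + (0.3086 − 0.04193ρ)·Δh = 0
0.3086 − 0.04193ρ = −Δg_obs/Δh = 0.20463
ρ = (0.3086 − 0.20463) / 0.04193 = 2.48 g/cm³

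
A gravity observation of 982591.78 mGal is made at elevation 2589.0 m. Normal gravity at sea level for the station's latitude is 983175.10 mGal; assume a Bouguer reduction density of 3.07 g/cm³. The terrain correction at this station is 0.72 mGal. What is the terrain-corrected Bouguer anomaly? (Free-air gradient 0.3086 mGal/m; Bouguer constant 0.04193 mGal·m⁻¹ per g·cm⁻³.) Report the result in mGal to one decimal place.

-116.9

Free-air correction = 0.3086 × 2589.0 = 798.97 mGal
Free-air anomaly = 982591.78 − 983175.10 + (798.97) = 215.65 mGal
Bouguer slab correction = 0.04193 × 3.07 × 2589.0 = 333.27 mGal
Simple Bouguer anomaly = 215.65 − (333.27) = -117.62 mGal
Complete Bouguer anomaly = -117.62 + 0.72 = -116.90 mGal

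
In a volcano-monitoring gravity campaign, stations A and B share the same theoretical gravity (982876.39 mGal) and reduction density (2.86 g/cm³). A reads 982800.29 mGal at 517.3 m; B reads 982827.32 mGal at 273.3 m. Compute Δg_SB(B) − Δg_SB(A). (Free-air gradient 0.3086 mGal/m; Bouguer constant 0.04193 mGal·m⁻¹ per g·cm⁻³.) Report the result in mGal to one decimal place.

Δg_SB(A) = 982800.29 − 982876.39 + 0.3086×517.3 − 0.04193×2.86×517.3 = 21.50 mGal
Δg_SB(B) = 982827.32 − 982876.39 + 0.3086×273.3 − 0.04193×2.86×273.3 = 2.50 mGal
Difference = 2.50 − (21.50) = -19.00 mGal

-19.0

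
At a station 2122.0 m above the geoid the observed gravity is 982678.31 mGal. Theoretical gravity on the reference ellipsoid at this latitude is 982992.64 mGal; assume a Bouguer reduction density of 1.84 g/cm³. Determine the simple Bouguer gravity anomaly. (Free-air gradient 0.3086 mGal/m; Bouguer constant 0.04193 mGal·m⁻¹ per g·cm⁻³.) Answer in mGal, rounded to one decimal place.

176.8

Free-air correction = 0.3086 × 2122.0 = 654.85 mGal
Free-air anomaly = 982678.31 − 982992.64 + (654.85) = 340.52 mGal
Bouguer slab correction = 0.04193 × 1.84 × 2122.0 = 163.71 mGal
Simple Bouguer anomaly = 340.52 − (163.71) = 176.81 mGal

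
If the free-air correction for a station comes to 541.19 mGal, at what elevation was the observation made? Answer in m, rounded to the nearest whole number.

1754

h = 541.19 / 0.3086 = 1753.69 m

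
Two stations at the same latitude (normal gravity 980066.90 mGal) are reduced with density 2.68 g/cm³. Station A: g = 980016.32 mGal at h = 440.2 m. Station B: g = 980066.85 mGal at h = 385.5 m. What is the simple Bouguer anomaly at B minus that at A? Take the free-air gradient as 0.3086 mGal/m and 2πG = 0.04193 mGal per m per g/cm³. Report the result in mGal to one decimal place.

Δg_SB(A) = 980016.32 − 980066.90 + 0.3086×440.2 − 0.04193×2.68×440.2 = 35.80 mGal
Δg_SB(B) = 980066.85 − 980066.90 + 0.3086×385.5 − 0.04193×2.68×385.5 = 75.60 mGal
Difference = 75.60 − (35.80) = 39.80 mGal

39.8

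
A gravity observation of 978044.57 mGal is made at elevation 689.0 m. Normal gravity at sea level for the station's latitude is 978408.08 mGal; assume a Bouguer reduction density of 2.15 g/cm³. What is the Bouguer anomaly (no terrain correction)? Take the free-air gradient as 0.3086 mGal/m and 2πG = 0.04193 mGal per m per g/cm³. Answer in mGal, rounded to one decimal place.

Free-air correction = 0.3086 × 689.0 = 212.63 mGal
Free-air anomaly = 978044.57 − 978408.08 + (212.63) = -150.88 mGal
Bouguer slab correction = 0.04193 × 2.15 × 689.0 = 62.11 mGal
Simple Bouguer anomaly = -150.88 − (62.11) = -212.99 mGal

-213.0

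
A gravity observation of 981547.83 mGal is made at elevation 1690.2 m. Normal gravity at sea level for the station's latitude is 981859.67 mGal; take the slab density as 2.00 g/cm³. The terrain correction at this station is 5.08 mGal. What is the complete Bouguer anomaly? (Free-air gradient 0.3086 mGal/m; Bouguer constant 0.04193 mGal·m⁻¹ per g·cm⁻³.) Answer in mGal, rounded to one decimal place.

73.1

Free-air correction = 0.3086 × 1690.2 = 521.60 mGal
Free-air anomaly = 981547.83 − 981859.67 + (521.60) = 209.76 mGal
Bouguer slab correction = 0.04193 × 2.00 × 1690.2 = 141.74 mGal
Simple Bouguer anomaly = 209.76 − (141.74) = 68.02 mGal
Complete Bouguer anomaly = 68.02 + 5.08 = 73.10 mGal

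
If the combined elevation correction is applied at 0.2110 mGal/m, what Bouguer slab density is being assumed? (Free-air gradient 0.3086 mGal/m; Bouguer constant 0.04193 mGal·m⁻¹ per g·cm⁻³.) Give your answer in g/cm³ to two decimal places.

2.33

0.2110 = 0.3086 − 0.04193 × ρ
ρ = (0.3086 − 0.2110) / 0.04193 = 2.33 g/cm³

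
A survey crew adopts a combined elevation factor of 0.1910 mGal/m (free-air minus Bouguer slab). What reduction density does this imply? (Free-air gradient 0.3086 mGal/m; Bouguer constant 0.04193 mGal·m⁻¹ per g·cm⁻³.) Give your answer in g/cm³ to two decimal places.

0.1910 = 0.3086 − 0.04193 × ρ
ρ = (0.3086 − 0.1910) / 0.04193 = 2.80 g/cm³

2.80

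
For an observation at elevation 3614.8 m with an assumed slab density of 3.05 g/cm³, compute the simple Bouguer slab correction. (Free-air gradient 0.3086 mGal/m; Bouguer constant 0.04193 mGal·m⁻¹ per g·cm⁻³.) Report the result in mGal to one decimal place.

Bouguer slab correction = 0.04193 × 3.05 × 3614.8 = 462.3 mGal

462.3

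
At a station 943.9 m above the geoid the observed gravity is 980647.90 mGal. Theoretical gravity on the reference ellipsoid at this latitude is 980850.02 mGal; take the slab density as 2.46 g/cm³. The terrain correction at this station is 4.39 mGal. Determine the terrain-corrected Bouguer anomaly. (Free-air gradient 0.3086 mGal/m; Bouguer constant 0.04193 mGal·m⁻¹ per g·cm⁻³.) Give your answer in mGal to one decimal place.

-3.8

Free-air correction = 0.3086 × 943.9 = 291.29 mGal
Free-air anomaly = 980647.90 − 980850.02 + (291.29) = 89.17 mGal
Bouguer slab correction = 0.04193 × 2.46 × 943.9 = 97.36 mGal
Simple Bouguer anomaly = 89.17 − (97.36) = -8.19 mGal
Complete Bouguer anomaly = -8.19 + 4.39 = -3.80 mGal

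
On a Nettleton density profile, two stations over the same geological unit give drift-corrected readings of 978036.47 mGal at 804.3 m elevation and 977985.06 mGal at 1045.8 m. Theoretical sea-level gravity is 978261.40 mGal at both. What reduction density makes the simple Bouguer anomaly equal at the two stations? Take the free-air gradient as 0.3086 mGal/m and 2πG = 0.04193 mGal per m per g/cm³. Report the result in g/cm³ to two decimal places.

2.28

Δg_obs = 977985.06 − 978036.47 = -51.41 mGal over Δh = 1045.8 − 804.3 = 241.5 m
Equal Bouguer anomalies ⇒ Δg_obs + (0.3086 − 0.04193ρ)·Δh = 0
0.3086 − 0.04193ρ = −Δg_obs/Δh = 0.21288
ρ = (0.3086 − 0.21288) / 0.04193 = 2.28 g/cm³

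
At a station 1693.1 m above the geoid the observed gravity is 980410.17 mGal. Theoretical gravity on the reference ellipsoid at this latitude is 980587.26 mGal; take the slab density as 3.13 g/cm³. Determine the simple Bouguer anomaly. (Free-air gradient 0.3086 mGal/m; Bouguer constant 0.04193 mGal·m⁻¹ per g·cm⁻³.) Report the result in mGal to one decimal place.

Free-air correction = 0.3086 × 1693.1 = 522.49 mGal
Free-air anomaly = 980410.17 − 980587.26 + (522.49) = 345.40 mGal
Bouguer slab correction = 0.04193 × 3.13 × 1693.1 = 222.20 mGal
Simple Bouguer anomaly = 345.40 − (222.20) = 123.20 mGal

123.2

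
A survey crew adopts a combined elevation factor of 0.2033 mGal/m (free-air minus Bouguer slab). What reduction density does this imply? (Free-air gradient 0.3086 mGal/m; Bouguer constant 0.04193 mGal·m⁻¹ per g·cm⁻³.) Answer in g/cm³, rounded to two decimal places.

2.51

0.2033 = 0.3086 − 0.04193 × ρ
ρ = (0.3086 − 0.2033) / 0.04193 = 2.51 g/cm³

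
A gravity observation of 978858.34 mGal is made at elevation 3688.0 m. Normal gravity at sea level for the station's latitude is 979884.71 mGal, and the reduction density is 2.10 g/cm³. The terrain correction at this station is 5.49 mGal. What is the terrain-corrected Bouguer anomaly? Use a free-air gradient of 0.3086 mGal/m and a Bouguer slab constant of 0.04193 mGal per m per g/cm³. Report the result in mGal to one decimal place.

Free-air correction = 0.3086 × 3688.0 = 1138.12 mGal
Free-air anomaly = 978858.34 − 979884.71 + (1138.12) = 111.75 mGal
Bouguer slab correction = 0.04193 × 2.10 × 3688.0 = 324.74 mGal
Simple Bouguer anomaly = 111.75 − (324.74) = -212.99 mGal
Complete Bouguer anomaly = -212.99 + 5.49 = -207.50 mGal

-207.5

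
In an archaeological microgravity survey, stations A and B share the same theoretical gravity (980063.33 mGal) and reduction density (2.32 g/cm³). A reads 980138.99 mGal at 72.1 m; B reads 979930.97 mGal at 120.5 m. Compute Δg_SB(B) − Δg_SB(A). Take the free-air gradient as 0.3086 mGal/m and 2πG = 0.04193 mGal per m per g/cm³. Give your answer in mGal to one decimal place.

-197.8

Δg_SB(A) = 980138.99 − 980063.33 + 0.3086×72.1 − 0.04193×2.32×72.1 = 90.90 mGal
Δg_SB(B) = 979930.97 − 980063.33 + 0.3086×120.5 − 0.04193×2.32×120.5 = -106.90 mGal
Difference = -106.90 − (90.90) = -197.80 mGal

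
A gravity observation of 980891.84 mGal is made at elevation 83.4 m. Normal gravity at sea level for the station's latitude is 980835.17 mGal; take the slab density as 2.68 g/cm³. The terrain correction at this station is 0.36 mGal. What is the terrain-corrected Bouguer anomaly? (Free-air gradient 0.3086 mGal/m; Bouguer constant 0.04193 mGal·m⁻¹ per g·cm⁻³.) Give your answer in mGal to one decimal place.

73.4

Free-air correction = 0.3086 × 83.4 = 25.74 mGal
Free-air anomaly = 980891.84 − 980835.17 + (25.74) = 82.41 mGal
Bouguer slab correction = 0.04193 × 2.68 × 83.4 = 9.37 mGal
Simple Bouguer anomaly = 82.41 − (9.37) = 73.04 mGal
Complete Bouguer anomaly = 73.04 + 0.36 = 73.40 mGal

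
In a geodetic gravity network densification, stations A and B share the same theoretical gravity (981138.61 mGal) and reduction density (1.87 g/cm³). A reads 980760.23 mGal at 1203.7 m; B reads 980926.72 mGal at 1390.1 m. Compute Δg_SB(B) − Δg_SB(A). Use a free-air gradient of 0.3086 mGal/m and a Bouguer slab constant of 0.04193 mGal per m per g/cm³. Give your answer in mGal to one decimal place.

209.4

Δg_SB(A) = 980760.23 − 981138.61 + 0.3086×1203.7 − 0.04193×1.87×1203.7 = -101.30 mGal
Δg_SB(B) = 980926.72 − 981138.61 + 0.3086×1390.1 − 0.04193×1.87×1390.1 = 108.10 mGal
Difference = 108.10 − (-101.30) = 209.40 mGal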